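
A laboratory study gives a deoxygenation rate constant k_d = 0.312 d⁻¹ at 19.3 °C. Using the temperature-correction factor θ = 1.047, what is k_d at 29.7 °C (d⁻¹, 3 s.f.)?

k_d(T₂) = k_d(T₁) · θ^(T₂−T₁) = 0.312 × 1.047^(29.7−19.3)
= 0.312 × 1.047^10.4 = 0.312 × 1.612 = 0.5030 d⁻¹.

k_d ≈ 0.503 d⁻¹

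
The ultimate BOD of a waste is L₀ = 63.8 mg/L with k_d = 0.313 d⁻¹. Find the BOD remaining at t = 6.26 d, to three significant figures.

L_t = L₀ e^(−k_d t) = 63.8 × e^(−0.313×6.26) = 63.8 × 0.1409 = 8.992 mg/L.

L ≈ 8.99 mg/L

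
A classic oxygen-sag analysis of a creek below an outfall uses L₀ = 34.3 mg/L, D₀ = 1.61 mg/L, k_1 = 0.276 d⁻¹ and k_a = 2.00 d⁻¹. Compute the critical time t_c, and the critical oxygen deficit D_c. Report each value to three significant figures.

With k_a/k_1 = 7.246 and 1 − D₀(k_a−k_1)/(k_1 L₀) = 0.7068,
t_c = ln(7.246 × 0.7068) / (2.00 − 0.276) = ln(5.122) / 1.724 = 1.633/1.724 = 0.9475 d.
D_c = (k_1/k_a) L₀ e^(−k_1 t_c) = (0.276/2.00) × 34.3 × e^(−0.276×0.9475) = 0.1380 × 34.3 × 0.7699 = 3.644 mg/L.

t_c ≈ 0.948 d; D_c ≈ 3.64 mg/L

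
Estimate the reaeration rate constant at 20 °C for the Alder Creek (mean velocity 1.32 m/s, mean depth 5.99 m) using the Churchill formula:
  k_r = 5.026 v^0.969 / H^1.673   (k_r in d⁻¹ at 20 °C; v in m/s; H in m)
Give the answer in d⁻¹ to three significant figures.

k_r = 5.026 × 1.32^0.969 / 5.99^1.673 = 5.026 × 1.309 / 19.98 = 0.3292 d⁻¹.

k_r ≈ 0.329 d⁻¹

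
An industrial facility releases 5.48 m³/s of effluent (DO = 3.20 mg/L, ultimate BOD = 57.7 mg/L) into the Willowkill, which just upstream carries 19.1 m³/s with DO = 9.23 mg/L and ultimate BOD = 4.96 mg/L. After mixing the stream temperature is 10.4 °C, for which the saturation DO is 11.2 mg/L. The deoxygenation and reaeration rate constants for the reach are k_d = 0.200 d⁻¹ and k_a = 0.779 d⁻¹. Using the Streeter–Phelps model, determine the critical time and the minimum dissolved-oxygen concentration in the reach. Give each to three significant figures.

t_c ≈ 0.875 d; minimum DO ≈ 7.60 mg/L

Mixed DO = (19.1×9.23 + 5.48×3.20)/(19.1+5.48) = 193.8/24.58 = 7.886 mg/L.
Mixed L₀ = (19.1×4.96 + 5.48×57.7)/(24.58) = 410.9/24.58 = 16.72 mg/L.
Initial deficit D₀ = C_s − DO₀ = 11.2 − 7.886 = 3.314 mg/L.
t_c = (1/0.5790) ln[(0.779/0.200)(1 − 3.314×0.5790/(0.200×16.72))] = 1.727 × ln(1.660) = 0.8748 d.
D_c = (0.200/0.779) × 16.72 × e^(−0.200×0.8748) = 0.2567 × 16.72 × 0.8395 = 3.603 mg/L.
Minimum DO = 11.2 − 3.603 = 7.597 mg/L.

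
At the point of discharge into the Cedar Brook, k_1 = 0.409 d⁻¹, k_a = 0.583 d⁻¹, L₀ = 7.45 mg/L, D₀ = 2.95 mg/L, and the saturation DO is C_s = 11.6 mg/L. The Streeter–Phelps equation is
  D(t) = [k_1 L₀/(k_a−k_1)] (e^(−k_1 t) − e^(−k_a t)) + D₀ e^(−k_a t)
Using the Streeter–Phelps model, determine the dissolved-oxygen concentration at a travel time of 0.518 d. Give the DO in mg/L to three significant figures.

k_1 L₀/(k_a−k_1) = 0.409×7.45/(0.583−0.409) = 3.047/0.1740 = 17.51 mg/L.
e^(−k_1 t) = e^(−0.409×0.5180) = 0.8091; e^(−k_a t) = e^(−0.583×0.5180) = 0.7393.
D = 17.51 × (0.8091 − 0.7393) + 2.95 × 0.7393 = 1.221 + 2.181 = 3.402 mg/L.
DO = C_s − D = 11.6 − 3.402 = 8.198 mg/L.

DO ≈ 8.20 mg/L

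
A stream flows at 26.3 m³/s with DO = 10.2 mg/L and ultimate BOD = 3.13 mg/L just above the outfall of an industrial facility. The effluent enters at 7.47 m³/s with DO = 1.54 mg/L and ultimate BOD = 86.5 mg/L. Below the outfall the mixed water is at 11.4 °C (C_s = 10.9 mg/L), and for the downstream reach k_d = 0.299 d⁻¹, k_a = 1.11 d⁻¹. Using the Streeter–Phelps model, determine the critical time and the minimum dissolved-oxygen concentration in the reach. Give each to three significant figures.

t_c ≈ 1.13 d; minimum DO ≈ 6.75 mg/L

Mixed DO = (26.3×10.2 + 7.47×1.54)/(26.3+7.47) = 279.8/33.77 = 8.284 mg/L.
Mixed L₀ = (26.3×3.13 + 7.47×86.5)/(33.77) = 728.5/33.77 = 21.57 mg/L.
Initial deficit D₀ = C_s − DO₀ = 10.9 − 8.284 = 2.616 mg/L.
t_c = (1/0.8110) ln[(1.11/0.299)(1 − 2.616×0.8110/(0.299×21.57))] = 1.233 × ln(2.491) = 1.126 d.
D_c = (0.299/1.11) × 21.57 × e^(−0.299×1.126) = 0.2694 × 21.57 × 0.7142 = 4.150 mg/L.
Minimum DO = 10.9 − 4.150 = 6.750 mg/L.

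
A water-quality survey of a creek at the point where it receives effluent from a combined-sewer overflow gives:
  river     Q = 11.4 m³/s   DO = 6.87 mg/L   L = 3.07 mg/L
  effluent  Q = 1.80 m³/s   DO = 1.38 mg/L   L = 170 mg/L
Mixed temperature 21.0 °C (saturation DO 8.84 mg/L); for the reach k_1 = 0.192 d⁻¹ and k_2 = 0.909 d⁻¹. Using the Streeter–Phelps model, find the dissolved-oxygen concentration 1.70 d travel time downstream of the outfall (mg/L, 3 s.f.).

Mixed DO = (11.4×6.87 + 1.80×1.38)/(11.4+1.80) = 80.80/13.20 = 6.121 mg/L.
Mixed L₀ = (11.4×3.07 + 1.80×170)/(13.20) = 341.0/13.20 = 25.83 mg/L.
Initial deficit D₀ = C_s − DO₀ = 8.84 − 6.121 = 2.719 mg/L.
D(1.70) = [0.192×25.83/(0.909−0.192)](e^(−0.192×1.70) − e^(−0.909×1.70)) + 2.719 e^(−0.909×1.70)
= 6.918 × (0.7215 − 0.2132) + 2.719 × 0.2132 = 4.096 mg/L.
DO = 8.84 − 4.096 = 4.744 mg/L.

DO ≈ 4.74 mg/L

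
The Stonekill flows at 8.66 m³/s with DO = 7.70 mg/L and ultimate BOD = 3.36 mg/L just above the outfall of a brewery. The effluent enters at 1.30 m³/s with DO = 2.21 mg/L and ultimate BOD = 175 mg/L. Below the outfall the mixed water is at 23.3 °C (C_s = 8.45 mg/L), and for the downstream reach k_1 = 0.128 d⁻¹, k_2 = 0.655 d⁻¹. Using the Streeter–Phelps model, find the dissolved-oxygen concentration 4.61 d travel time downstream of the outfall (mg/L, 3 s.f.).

DO ≈ 5.22 mg/L

Mixed DO = (8.66×7.70 + 1.30×2.21)/(8.66+1.30) = 69.56/9.960 = 6.983 mg/L.
Mixed L₀ = (8.66×3.36 + 1.30×175)/(9.960) = 256.6/9.960 = 25.76 mg/L.
Initial deficit D₀ = C_s − DO₀ = 8.45 − 6.983 = 1.467 mg/L.
D(4.61) = [0.128×25.76/(0.655−0.128)](e^(−0.128×4.61) − e^(−0.655×4.61)) + 1.467 e^(−0.655×4.61)
= 6.257 × (0.5543 − 0.04882) + 1.467 × 0.04882 = 3.234 mg/L.
DO = 8.45 − 3.234 = 5.216 mg/L.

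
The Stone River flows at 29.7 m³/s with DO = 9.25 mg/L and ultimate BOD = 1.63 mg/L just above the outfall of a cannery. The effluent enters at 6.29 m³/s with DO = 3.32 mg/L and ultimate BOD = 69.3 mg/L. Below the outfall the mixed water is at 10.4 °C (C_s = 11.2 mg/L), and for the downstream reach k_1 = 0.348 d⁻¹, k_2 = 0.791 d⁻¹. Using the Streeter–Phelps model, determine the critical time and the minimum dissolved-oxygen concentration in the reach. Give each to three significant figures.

Mixed DO = (29.7×9.25 + 6.29×3.32)/(29.7+6.29) = 295.6/35.99 = 8.214 mg/L.
Mixed L₀ = (29.7×1.63 + 6.29×69.3)/(35.99) = 484.3/35.99 = 13.46 mg/L.
Initial deficit D₀ = C_s − DO₀ = 11.2 − 8.214 = 2.986 mg/L.
t_c = (1/0.4430) ln[(0.791/0.348)(1 − 2.986×0.4430/(0.348×13.46))] = 2.257 × ln(1.631) = 1.104 d.
D_c = (0.348/0.791) × 13.46 × e^(−0.348×1.104) = 0.4399 × 13.46 × 0.6810 = 4.032 mg/L.
Minimum DO = 11.2 − 4.032 = 7.168 mg/L.

t_c ≈ 1.10 d; minimum DO ≈ 7.17 mg/L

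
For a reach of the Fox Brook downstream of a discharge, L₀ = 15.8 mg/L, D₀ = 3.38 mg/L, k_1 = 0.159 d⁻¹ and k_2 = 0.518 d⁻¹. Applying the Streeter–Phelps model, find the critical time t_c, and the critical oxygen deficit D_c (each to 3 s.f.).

t_c ≈ 1.45 d; D_c ≈ 3.85 mg/L

With k_2/k_1 = 3.258 and 1 − D₀(k_2−k_1)/(k_1 L₀) = 0.5170,
t_c = ln(3.258 × 0.5170) / (0.518 − 0.159) = ln(1.684) / 0.3590 = 0.5213/0.3590 = 1.452 d.
L(t_c) = L₀ e^(−k_1 t_c) = 15.8 × 0.7938 = 12.54 mg/L, and at the critical point k_2 D_c = k_1 L, so D_c = (0.159/0.518) × 12.54 = 3.850 mg/L.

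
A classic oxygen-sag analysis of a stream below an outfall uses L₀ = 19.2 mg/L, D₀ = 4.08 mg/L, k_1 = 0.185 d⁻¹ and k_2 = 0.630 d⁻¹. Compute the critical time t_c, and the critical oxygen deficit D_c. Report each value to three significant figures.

With k_2/k_1 = 3.405 and 1 − D₀(k_2−k_1)/(k_1 L₀) = 0.4889,
t_c = ln(3.405 × 0.4889) / (0.630 − 0.185) = ln(1.665) / 0.4450 = 0.5097/0.4450 = 1.145 d.
L(t_c) = L₀ e^(−k_1 t_c) = 19.2 × 0.8091 = 15.53 mg/L, and at the critical point k_2 D_c = k_1 L, so D_c = (0.185/0.630) × 15.53 = 4.562 mg/L.

t_c ≈ 1.15 d; D_c ≈ 4.56 mg/L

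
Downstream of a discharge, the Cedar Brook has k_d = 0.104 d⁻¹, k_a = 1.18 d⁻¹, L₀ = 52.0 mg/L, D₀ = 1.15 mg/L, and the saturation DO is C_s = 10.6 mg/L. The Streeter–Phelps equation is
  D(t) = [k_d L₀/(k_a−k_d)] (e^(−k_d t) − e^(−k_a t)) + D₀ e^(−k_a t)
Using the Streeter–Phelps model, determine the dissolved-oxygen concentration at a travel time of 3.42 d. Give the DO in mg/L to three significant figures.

k_d L₀/(k_a−k_d) = 0.104×52.0/(1.18−0.104) = 5.408/1.076 = 5.026 mg/L.
e^(−k_d t) = e^(−0.104×3.420) = 0.7007; e^(−k_a t) = e^(−1.18×3.420) = 0.01768.
D = 5.026 × (0.7007 − 0.01768) + 1.15 × 0.01768 = 3.433 + 0.02033 = 3.453 mg/L.
DO = C_s − D = 10.6 − 3.453 = 7.147 mg/L.

DO ≈ 7.15 mg/L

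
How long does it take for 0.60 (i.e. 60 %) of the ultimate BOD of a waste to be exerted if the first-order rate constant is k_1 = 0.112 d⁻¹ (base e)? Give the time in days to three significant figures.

y/L₀ = 1 − e^(−k_1 t) = 0.60 ⇒ e^(−k_1 t) = 0.400
t = −ln(0.400) / 0.112 = 0.9163 / 0.112 = 8.181 d.

t ≈ 8.18 d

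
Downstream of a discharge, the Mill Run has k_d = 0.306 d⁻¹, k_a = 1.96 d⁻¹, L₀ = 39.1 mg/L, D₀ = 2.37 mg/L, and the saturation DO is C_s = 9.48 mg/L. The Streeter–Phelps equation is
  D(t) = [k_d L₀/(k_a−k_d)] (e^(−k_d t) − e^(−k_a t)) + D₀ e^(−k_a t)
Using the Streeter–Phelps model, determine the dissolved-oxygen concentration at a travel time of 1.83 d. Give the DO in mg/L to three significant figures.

DO ≈ 5.48 mg/L

k_d L₀/(k_a−k_d) = 0.306×39.1/(1.96−0.306) = 11.96/1.654 = 7.234 mg/L.
e^(−k_d t) = e^(−0.306×1.830) = 0.5712; e^(−k_a t) = e^(−1.96×1.830) = 0.02769.
D = 7.234 × (0.5712 − 0.02769) + 2.37 × 0.02769 = 3.932 + 0.06562 = 3.997 mg/L.
DO = C_s − D = 9.48 − 3.997 = 5.483 mg/L.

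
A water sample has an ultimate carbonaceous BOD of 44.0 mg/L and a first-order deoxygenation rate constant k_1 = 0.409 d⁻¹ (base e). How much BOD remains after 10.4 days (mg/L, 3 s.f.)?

L_t = L₀ e^(−k_1 t) = 44.0 × e^(−0.409×10.4) = 44.0 × 0.01421 = 0.6254 mg/L.

L ≈ 0.625 mg/L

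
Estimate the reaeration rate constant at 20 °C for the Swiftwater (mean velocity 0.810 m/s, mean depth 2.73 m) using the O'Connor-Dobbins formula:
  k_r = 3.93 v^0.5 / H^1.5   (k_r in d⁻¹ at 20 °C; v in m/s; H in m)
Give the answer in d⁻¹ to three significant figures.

k_r = 3.93 × 0.810^0.5 / 2.73^1.5 = 3.93 × 0.9000 / 4.511 = 0.7841 d⁻¹.

k_r ≈ 0.784 d⁻¹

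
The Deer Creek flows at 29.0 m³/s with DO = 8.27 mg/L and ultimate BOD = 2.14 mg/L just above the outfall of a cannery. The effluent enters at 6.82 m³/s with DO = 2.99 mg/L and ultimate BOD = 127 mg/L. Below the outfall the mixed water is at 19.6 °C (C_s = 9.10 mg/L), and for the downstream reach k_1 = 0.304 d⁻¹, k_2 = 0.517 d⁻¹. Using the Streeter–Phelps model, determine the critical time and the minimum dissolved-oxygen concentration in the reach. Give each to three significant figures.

t_c ≈ 2.25 d; minimum DO ≈ 1.42 mg/L

Mixed DO = (29.0×8.27 + 6.82×2.99)/(29.0+6.82) = 260.2/35.82 = 7.265 mg/L.
Mixed L₀ = (29.0×2.14 + 6.82×127)/(35.82) = 928.2/35.82 = 25.91 mg/L.
Initial deficit D₀ = C_s − DO₀ = 9.10 − 7.265 = 1.835 mg/L.
t_c = (1/0.2130) ln[(0.517/0.304)(1 − 1.835×0.2130/(0.304×25.91))] = 4.695 × ln(1.616) = 2.254 d.
D_c = (0.304/0.517) × 25.91 × e^(−0.304×2.254) = 0.5880 × 25.91 × 0.5040 = 7.679 mg/L.
Minimum DO = 9.10 − 7.679 = 1.421 mg/L.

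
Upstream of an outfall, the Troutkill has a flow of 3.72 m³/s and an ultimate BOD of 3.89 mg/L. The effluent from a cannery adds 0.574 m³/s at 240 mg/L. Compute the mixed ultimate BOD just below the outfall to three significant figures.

Flow-weighted mixing: C = (Q_r C_r + Q_w C_w)/(Q_r + Q_w)
= (3.72×3.89 + 0.574×240)/(3.72 + 0.574) = 152.2/4.294 = 35.45 mg/L.

35.5 mg/L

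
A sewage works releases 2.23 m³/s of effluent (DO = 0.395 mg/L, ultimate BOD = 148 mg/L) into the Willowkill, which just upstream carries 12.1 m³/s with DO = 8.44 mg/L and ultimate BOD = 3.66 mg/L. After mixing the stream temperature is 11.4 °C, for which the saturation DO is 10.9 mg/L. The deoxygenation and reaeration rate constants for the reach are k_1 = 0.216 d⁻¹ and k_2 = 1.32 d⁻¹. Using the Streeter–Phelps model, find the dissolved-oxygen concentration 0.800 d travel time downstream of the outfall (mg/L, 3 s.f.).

DO ≈ 7.09 mg/L

Mixed DO = (12.1×8.44 + 2.23×0.395)/(12.1+2.23) = 103.0/14.33 = 7.188 mg/L.
Mixed L₀ = (12.1×3.66 + 2.23×148)/(14.33) = 374.3/14.33 = 26.12 mg/L.
Initial deficit D₀ = C_s − DO₀ = 10.9 − 7.188 = 3.712 mg/L.
D(0.800) = [0.216×26.12/(1.32−0.216)](e^(−0.216×0.800) − e^(−1.32×0.800)) + 3.712 e^(−1.32×0.800)
= 5.111 × (0.8413 − 0.3478) + 3.712 × 0.3478 = 3.813 mg/L.
DO = 10.9 − 3.813 = 7.087 mg/L.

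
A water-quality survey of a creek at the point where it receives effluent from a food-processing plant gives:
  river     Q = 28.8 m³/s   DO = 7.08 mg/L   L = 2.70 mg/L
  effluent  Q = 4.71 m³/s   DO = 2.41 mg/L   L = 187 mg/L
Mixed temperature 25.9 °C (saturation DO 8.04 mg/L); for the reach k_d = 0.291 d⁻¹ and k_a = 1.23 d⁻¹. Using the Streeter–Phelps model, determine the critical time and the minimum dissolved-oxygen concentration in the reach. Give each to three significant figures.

Mixed DO = (28.8×7.08 + 4.71×2.41)/(28.8+4.71) = 215.3/33.51 = 6.424 mg/L.
Mixed L₀ = (28.8×2.70 + 4.71×187)/(33.51) = 958.5/33.51 = 28.60 mg/L.
Initial deficit D₀ = C_s − DO₀ = 8.04 − 6.424 = 1.616 mg/L.
t_c = (1/0.9390) ln[(1.23/0.291)(1 − 1.616×0.9390/(0.291×28.60))] = 1.065 × ln(3.456) = 1.321 d.
D_c = (0.291/1.23) × 28.60 × e^(−0.291×1.321) = 0.2366 × 28.60 × 0.6809 = 4.608 mg/L.
Minimum DO = 8.04 − 4.608 = 3.432 mg/L.

t_c ≈ 1.32 d; minimum DO ≈ 3.43 mg/L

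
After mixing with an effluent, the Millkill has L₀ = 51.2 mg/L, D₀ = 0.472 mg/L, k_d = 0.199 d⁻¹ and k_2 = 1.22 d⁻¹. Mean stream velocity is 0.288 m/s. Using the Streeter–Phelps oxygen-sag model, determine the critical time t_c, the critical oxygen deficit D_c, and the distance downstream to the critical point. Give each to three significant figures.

t_c = [1/(k_2−k_d)] ln[(k_2/k_d)(1 − D₀(k_2−k_d)/(k_d L₀))]
= [1/(1.22−0.199)] ln[(1.22/0.199)(1 − 0.472×1.021/(0.199×51.2))]
= (1/1.021) ln[6.131 × 0.9527] = 0.9794 × ln(5.841) = 0.9794 × 1.765 = 1.729 d.
D_c = (k_d/k_2) L₀ e^(−k_d t_c) = (0.199/1.22) × 51.2 × e^(−0.199×1.729) = 0.1631 × 51.2 × 0.7089 = 5.921 mg/L.
x_c = v t_c = 0.288 m/s × 1.729 d × 86400 s/d = 43010 m ≈ 43.0 km.

t_c ≈ 1.73 d; D_c ≈ 5.92 mg/L; x_c ≈ 43.0 km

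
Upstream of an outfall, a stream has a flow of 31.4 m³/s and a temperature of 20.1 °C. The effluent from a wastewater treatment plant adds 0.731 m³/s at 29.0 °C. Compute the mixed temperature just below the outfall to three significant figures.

Flow-weighted mixing: C = (Q_r C_r + Q_w C_w)/(Q_r + Q_w)
= (31.4×20.1 + 0.731×29.0)/(31.4 + 0.731) = 652.3/32.13 = 20.30 °C.

20.3 °C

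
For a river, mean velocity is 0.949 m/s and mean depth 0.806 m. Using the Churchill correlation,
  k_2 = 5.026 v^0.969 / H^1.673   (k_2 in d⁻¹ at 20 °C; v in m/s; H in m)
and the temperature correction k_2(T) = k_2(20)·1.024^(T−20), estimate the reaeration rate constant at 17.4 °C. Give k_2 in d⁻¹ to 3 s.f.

k_2 ≈ 6.44 d⁻¹

k_2(20) = 5.026 × 0.949^0.969 / 0.806^1.673 = 5.026 × 0.9505 / 0.6971 = 6.853 d⁻¹.
k_2(17.4) = 6.853 × 1.024^(17.4−20) = 6.853 × 0.9402 = 6.443 d⁻¹.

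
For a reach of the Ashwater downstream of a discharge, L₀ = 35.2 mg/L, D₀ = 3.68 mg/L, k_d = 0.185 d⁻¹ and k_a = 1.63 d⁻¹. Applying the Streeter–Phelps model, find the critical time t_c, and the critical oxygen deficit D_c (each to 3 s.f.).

With k_a/k_d = 8.811 and 1 − D₀(k_a−k_d)/(k_d L₀) = 0.1834,
t_c = ln(8.811 × 0.1834) / (1.63 − 0.185) = ln(1.616) / 1.445 = 0.4800/1.445 = 0.3322 d.
D_c = (k_d/k_a) L₀ e^(−k_d t_c) = (0.185/1.63) × 35.2 × e^(−0.185×0.3322) = 0.1135 × 35.2 × 0.9404 = 3.757 mg/L.

t_c ≈ 0.332 d; D_c ≈ 3.76 mg/L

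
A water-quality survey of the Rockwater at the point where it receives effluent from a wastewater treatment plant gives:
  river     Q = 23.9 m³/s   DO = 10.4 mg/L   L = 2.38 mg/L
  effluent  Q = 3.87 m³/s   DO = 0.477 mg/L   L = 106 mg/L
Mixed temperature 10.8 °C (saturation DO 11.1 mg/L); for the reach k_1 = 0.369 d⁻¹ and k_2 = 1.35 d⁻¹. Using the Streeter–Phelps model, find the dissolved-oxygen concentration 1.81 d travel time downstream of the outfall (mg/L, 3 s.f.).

DO ≈ 8.22 mg/L

Mixed DO = (23.9×10.4 + 3.87×0.477)/(23.9+3.87) = 250.4/27.77 = 9.017 mg/L.
Mixed L₀ = (23.9×2.38 + 3.87×106)/(27.77) = 467.1/27.77 = 16.82 mg/L.
Initial deficit D₀ = C_s − DO₀ = 11.1 − 9.017 = 2.083 mg/L.
D(1.81) = [0.369×16.82/(1.35−0.369)](e^(−0.369×1.81) − e^(−1.35×1.81)) + 2.083 e^(−1.35×1.81)
= 6.327 × (0.5128 − 0.08686) + 2.083 × 0.08686 = 2.876 mg/L.
DO = 11.1 − 2.876 = 8.224 mg/L.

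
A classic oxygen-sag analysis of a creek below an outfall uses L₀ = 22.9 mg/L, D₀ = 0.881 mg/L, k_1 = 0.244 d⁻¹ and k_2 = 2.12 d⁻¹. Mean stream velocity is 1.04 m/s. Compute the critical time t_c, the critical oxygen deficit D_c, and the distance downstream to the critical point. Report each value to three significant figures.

t_c ≈ 0.966 d; D_c ≈ 2.08 mg/L; x_c ≈ 86.8 km

With k_2/k_1 = 8.689 and 1 − D₀(k_2−k_1)/(k_1 L₀) = 0.7042,
t_c = ln(8.689 × 0.7042) / (2.12 − 0.244) = ln(6.119) / 1.876 = 1.811/1.876 = 0.9655 d.
D_c = (k_1/k_2) L₀ e^(−k_1 t_c) = (0.244/2.12) × 22.9 × e^(−0.244×0.9655) = 0.1151 × 22.9 × 0.7901 = 2.082 mg/L.
x_c = v t_c = 1.04 m/s × 0.9655 d × 86400 s/d = 86760 m ≈ 86.8 km.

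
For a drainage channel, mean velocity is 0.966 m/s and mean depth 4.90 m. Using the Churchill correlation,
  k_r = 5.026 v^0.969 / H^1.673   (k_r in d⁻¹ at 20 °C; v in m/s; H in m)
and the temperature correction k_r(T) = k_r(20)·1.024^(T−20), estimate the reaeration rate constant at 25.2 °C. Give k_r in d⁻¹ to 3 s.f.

k_r ≈ 0.385 d⁻¹

k_r(20) = 5.026 × 0.966^0.969 / 4.90^1.673 = 5.026 × 0.9670 / 14.28 = 0.3404 d⁻¹.
k_r(25.2) = 0.3404 × 1.024^(25.2−20) = 0.3404 × 1.131 = 0.3851 d⁻¹.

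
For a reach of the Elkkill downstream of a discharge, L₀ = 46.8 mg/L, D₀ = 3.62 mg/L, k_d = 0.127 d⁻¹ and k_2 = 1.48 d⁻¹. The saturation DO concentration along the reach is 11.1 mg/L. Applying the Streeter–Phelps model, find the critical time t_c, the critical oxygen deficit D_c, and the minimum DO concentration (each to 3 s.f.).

With k_2/k_d = 11.65 and 1 − D₀(k_2−k_d)/(k_d L₀) = 0.1759,
t_c = ln(11.65 × 0.1759) / (1.48 − 0.127) = ln(2.050) / 1.353 = 0.7180/1.353 = 0.5307 d.
L(t_c) = L₀ e^(−k_d t_c) = 46.8 × 0.9348 = 43.75 mg/L, and at the critical point k_2 D_c = k_d L, so D_c = (0.127/1.48) × 43.75 = 3.754 mg/L.
Minimum DO = C_s − D_c = 11.1 − 3.754 = 7.346 mg/L.

t_c ≈ 0.531 d; D_c ≈ 3.75 mg/L; min DO ≈ 7.35 mg/L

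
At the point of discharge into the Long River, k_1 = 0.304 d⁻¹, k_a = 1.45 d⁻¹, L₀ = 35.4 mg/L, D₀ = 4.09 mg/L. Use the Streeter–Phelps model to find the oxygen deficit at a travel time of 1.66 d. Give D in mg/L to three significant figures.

D ≈ 5.19 mg/L

k_1 L₀/(k_a−k_1) = 0.304×35.4/(1.45−0.304) = 10.76/1.146 = 9.391 mg/L.
e^(−k_1 t) = e^(−0.304×1.660) = 0.6037; e^(−k_a t) = e^(−1.45×1.660) = 0.09009.
D = 9.391 × (0.6037 − 0.09009) + 4.09 × 0.09009 = 4.823 + 0.3684 = 5.192 mg/L.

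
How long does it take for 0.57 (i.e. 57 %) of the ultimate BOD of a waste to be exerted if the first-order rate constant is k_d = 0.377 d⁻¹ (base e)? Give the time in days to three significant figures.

y/L₀ = 1 − e^(−k_d t) = 0.57 ⇒ e^(−k_d t) = 0.430
t = −ln(0.430) / 0.377 = 0.8440 / 0.377 = 2.239 d.

t ≈ 2.24 d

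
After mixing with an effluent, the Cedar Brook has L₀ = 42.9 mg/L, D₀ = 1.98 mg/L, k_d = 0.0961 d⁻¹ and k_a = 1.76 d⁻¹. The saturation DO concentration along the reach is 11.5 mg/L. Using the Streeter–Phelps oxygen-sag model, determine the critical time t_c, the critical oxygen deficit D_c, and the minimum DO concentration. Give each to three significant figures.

At the critical point dD/dt = 0, so k_d L₀ e^(−k_d t) = k_a D. Substituting D(t) from the Streeter–Phelps equation and solving for t gives
t_c = ln[(k_a/k_d)(1 − D₀(k_a−k_d)/(k_d L₀))] / (k_a−k_d).
Here k_a−k_d = 1.664 d⁻¹ and 1 − D₀(k_a−k_d)/(k_d L₀) = 1 − 1.98×1.664/(0.0961×42.9) = 0.2009, so
t_c = ln(18.31 × 0.2009) / 1.664 = 1.303 / 1.664 = 0.7829 d.
L(t_c) = L₀ e^(−k_d t_c) = 42.9 × 0.9275 = 39.79 mg/L, and at the critical point k_a D_c = k_d L, so D_c = (0.0961/1.76) × 39.79 = 2.173 mg/L.
Minimum DO = C_s − D_c = 11.5 − 2.173 = 9.327 mg/L.

t_c ≈ 0.783 d; D_c ≈ 2.17 mg/L; min DO ≈ 9.33 mg/L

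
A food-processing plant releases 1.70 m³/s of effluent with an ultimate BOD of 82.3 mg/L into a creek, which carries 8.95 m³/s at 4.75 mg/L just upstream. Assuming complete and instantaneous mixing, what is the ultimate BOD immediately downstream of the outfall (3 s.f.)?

17.1 mg/L

Flow-weighted mixing: C = (Q_r C_r + Q_w C_w)/(Q_r + Q_w)
= (8.95×4.75 + 1.70×82.3)/(8.95 + 1.70) = 182.4/10.65 = 17.13 mg/L.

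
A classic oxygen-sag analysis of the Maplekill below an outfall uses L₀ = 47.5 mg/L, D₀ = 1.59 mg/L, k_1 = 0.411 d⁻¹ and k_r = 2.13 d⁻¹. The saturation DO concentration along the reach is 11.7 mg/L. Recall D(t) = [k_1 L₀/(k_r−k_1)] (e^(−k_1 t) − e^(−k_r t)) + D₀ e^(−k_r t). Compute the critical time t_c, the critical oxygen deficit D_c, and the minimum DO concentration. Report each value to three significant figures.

At the critical point dD/dt = 0, so k_1 L₀ e^(−k_1 t) = k_r D. Substituting D(t) from the Streeter–Phelps equation and solving for t gives
t_c = ln[(k_r/k_1)(1 − D₀(k_r−k_1)/(k_1 L₀))] / (k_r−k_1).
Here k_r−k_1 = 1.719 d⁻¹ and 1 − D₀(k_r−k_1)/(k_1 L₀) = 1 − 1.59×1.719/(0.411×47.5) = 0.8600, so
t_c = ln(5.182 × 0.8600) / 1.719 = 1.494 / 1.719 = 0.8694 d.
L(t_c) = L₀ e^(−k_1 t_c) = 47.5 × 0.6996 = 33.23 mg/L, and at the critical point k_r D_c = k_1 L, so D_c = (0.411/2.13) × 33.23 = 6.412 mg/L.
Minimum DO = C_s − D_c = 11.7 − 6.412 = 5.288 mg/L.

t_c ≈ 0.869 d; D_c ≈ 6.41 mg/L; min DO ≈ 5.29 mg/L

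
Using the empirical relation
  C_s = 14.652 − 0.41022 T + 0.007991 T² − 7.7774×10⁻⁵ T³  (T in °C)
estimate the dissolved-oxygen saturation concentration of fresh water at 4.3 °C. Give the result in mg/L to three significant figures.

C_s ≈ 13.0 mg/L

C_s = 14.652 − 0.41022×4.3 + 0.007991×4.3² − 7.7774×10⁻⁵×4.3³ = 13.03 mg/L.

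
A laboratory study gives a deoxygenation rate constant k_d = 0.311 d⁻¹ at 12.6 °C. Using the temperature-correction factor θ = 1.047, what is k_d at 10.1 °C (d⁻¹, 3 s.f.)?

k_d(T₂) = k_d(T₁) · θ^(T₂−T₁) = 0.311 × 1.047^(10.1−12.6)
= 0.311 × 1.047^-2.50 = 0.311 × 0.8915 = 0.2773 d⁻¹.

k_d ≈ 0.277 d⁻¹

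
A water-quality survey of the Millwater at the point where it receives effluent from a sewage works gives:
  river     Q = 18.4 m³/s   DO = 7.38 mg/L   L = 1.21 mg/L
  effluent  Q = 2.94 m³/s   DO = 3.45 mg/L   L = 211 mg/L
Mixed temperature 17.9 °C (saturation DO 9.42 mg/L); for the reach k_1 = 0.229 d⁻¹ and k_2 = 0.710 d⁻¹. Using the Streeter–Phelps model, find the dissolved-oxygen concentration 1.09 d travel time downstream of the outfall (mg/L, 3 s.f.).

Mixed DO = (18.4×7.38 + 2.94×3.45)/(18.4+2.94) = 145.9/21.34 = 6.839 mg/L.
Mixed L₀ = (18.4×1.21 + 2.94×211)/(21.34) = 642.6/21.34 = 30.11 mg/L.
Initial deficit D₀ = C_s − DO₀ = 9.42 − 6.839 = 2.581 mg/L.
D(1.09) = [0.229×30.11/(0.710−0.229)](e^(−0.229×1.09) − e^(−0.710×1.09)) + 2.581 e^(−0.710×1.09)
= 14.34 × (0.7791 − 0.4612) + 2.581 × 0.4612 = 5.748 mg/L.
DO = 9.42 − 5.748 = 3.672 mg/L.

DO ≈ 3.67 mg/L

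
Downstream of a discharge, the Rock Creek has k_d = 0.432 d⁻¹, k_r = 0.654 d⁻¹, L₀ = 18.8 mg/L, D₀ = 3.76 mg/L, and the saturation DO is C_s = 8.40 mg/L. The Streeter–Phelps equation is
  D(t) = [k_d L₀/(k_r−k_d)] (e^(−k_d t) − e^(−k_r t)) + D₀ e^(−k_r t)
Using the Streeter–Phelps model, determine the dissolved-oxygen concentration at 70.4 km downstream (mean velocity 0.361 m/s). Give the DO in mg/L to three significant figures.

DO ≈ 2.10 mg/L

Travel time t = x/v = 70.4 km / (0.361 m/s) = 70400 m / 0.361 m/s = 195000 s = 2.257 d.
k_d L₀/(k_r−k_d) = 0.432×18.8/(0.654−0.432) = 8.122/0.2220 = 36.58 mg/L.
e^(−k_d t) = e^(−0.432×2.257) = 0.3772; e^(−k_r t) = e^(−0.654×2.257) = 0.2285.
D = 36.58 × (0.3772 − 0.2285) + 3.76 × 0.2285 = 5.438 + 0.8592 = 6.297 mg/L.
DO = C_s − D = 8.40 − 6.297 = 2.103 mg/L.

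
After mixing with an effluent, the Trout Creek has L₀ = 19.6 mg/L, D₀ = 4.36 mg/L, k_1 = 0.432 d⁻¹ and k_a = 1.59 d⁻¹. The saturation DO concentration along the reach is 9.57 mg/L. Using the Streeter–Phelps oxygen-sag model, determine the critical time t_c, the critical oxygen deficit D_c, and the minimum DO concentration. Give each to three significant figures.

At the critical point dD/dt = 0, so k_1 L₀ e^(−k_1 t) = k_a D. Substituting D(t) from the Streeter–Phelps equation and solving for t gives
t_c = ln[(k_a/k_1)(1 − D₀(k_a−k_1)/(k_1 L₀))] / (k_a−k_1).
Here k_a−k_1 = 1.158 d⁻¹ and 1 − D₀(k_a−k_1)/(k_1 L₀) = 1 − 4.36×1.158/(0.432×19.6) = 0.4037, so
t_c = ln(3.681 × 0.4037) / 1.158 = 0.3960 / 1.158 = 0.3420 d.
L(t_c) = L₀ e^(−k_1 t_c) = 19.6 × 0.8627 = 16.91 mg/L, and at the critical point k_a D_c = k_1 L, so D_c = (0.432/1.59) × 16.91 = 4.594 mg/L.
Minimum DO = C_s − D_c = 9.57 − 4.594 = 4.976 mg/L.

t_c ≈ 0.342 d; D_c ≈ 4.59 mg/L; min DO ≈ 4.98 mg/L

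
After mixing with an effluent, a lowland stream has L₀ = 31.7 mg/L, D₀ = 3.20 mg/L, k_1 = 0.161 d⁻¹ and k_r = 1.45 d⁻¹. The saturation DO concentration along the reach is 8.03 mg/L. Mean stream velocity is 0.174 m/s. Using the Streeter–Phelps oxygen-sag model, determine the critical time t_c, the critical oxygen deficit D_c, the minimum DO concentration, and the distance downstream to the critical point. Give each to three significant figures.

At the critical point dD/dt = 0, so k_1 L₀ e^(−k_1 t) = k_r D. Substituting D(t) from the Streeter–Phelps equation and solving for t gives
t_c = ln[(k_r/k_1)(1 − D₀(k_r−k_1)/(k_1 L₀))] / (k_r−k_1).
Here k_r−k_1 = 1.289 d⁻¹ and 1 − D₀(k_r−k_1)/(k_1 L₀) = 1 − 3.20×1.289/(0.161×31.7) = 0.1918, so
t_c = ln(9.006 × 0.1918) / 1.289 = 0.5466 / 1.289 = 0.4241 d.
L(t_c) = L₀ e^(−k_1 t_c) = 31.7 × 0.9340 = 29.61 mg/L, and at the critical point k_r D_c = k_1 L, so D_c = (0.161/1.45) × 29.61 = 3.287 mg/L.
Minimum DO = C_s − D_c = 8.03 − 3.287 = 4.743 mg/L.
x_c = v t_c = 0.174 m/s × 0.4241 d × 86400 s/d = 6375 m ≈ 6.38 km.

t_c ≈ 0.424 d; D_c ≈ 3.29 mg/L; min DO ≈ 4.74 mg/L; x_c ≈ 6.38 km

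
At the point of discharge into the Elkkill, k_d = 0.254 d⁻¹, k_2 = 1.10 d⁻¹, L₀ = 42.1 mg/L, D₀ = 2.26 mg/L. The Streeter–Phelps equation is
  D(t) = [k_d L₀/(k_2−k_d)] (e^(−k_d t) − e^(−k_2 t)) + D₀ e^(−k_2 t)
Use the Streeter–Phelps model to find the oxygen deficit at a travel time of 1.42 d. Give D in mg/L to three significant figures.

k_d L₀/(k_2−k_d) = 0.254×42.1/(1.10−0.254) = 10.69/0.8460 = 12.64 mg/L.
e^(−k_d t) = e^(−0.254×1.420) = 0.6972; e^(−k_2 t) = e^(−1.10×1.420) = 0.2097.
D = 12.64 × (0.6972 − 0.2097) + 2.26 × 0.2097 = 6.162 + 0.4740 = 6.636 mg/L.

D ≈ 6.64 mg/L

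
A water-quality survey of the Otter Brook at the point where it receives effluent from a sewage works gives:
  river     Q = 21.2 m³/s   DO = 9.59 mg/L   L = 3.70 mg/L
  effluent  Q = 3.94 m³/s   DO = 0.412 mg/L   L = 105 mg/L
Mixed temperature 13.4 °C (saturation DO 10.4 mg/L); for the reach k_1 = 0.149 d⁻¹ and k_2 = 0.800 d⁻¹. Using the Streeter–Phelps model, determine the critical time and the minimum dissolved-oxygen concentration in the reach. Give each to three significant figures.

t_c ≈ 1.51 d; minimum DO ≈ 7.49 mg/L

Mixed DO = (21.2×9.59 + 3.94×0.412)/(21.2+3.94) = 204.9/25.14 = 8.152 mg/L.
Mixed L₀ = (21.2×3.70 + 3.94×105)/(25.14) = 492.1/25.14 = 19.58 mg/L.
Initial deficit D₀ = C_s − DO₀ = 10.4 − 8.152 = 2.248 mg/L.
t_c = (1/0.6510) ln[(0.800/0.149)(1 − 2.248×0.6510/(0.149×19.58))] = 1.536 × ln(2.675) = 1.511 d.
D_c = (0.149/0.800) × 19.58 × e^(−0.149×1.511) = 0.1862 × 19.58 × 0.7984 = 2.911 mg/L.
Minimum DO = 10.4 − 2.911 = 7.489 mg/L.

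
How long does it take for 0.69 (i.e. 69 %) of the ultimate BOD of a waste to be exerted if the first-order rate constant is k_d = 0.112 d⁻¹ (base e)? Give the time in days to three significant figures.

t ≈ 10.5 d

y/L₀ = 1 − e^(−k_d t) = 0.69 ⇒ e^(−k_d t) = 0.310
t = −ln(0.310) / 0.112 = 1.171 / 0.112 = 10.46 d.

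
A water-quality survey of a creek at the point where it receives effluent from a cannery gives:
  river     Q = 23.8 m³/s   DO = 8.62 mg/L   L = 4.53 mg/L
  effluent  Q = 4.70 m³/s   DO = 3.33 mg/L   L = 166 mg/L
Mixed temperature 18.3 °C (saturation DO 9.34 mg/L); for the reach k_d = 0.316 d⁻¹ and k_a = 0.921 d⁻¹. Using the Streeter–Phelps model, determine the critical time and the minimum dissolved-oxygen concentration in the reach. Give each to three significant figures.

t_c ≈ 1.60 d; minimum DO ≈ 2.89 mg/L

Mixed DO = (23.8×8.62 + 4.70×3.33)/(23.8+4.70) = 220.8/28.50 = 7.748 mg/L.
Mixed L₀ = (23.8×4.53 + 4.70×166)/(28.50) = 888.0/28.50 = 31.16 mg/L.
Initial deficit D₀ = C_s − DO₀ = 9.34 − 7.748 = 1.592 mg/L.
t_c = (1/0.6050) ln[(0.921/0.316)(1 − 1.592×0.6050/(0.316×31.16))] = 1.653 × ln(2.629) = 1.598 d.
D_c = (0.316/0.921) × 31.16 × e^(−0.316×1.598) = 0.3431 × 31.16 × 0.6035 = 6.452 mg/L.
Minimum DO = 9.34 − 6.452 = 2.888 mg/L.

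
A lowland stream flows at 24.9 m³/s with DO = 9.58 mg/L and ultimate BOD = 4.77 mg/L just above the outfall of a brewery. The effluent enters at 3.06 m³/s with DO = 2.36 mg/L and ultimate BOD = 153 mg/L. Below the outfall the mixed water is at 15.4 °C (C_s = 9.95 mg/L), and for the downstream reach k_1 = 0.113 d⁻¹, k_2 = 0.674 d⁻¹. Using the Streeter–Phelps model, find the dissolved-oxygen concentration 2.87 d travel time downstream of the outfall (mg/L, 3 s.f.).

Mixed DO = (24.9×9.58 + 3.06×2.36)/(24.9+3.06) = 245.8/27.96 = 8.790 mg/L.
Mixed L₀ = (24.9×4.77 + 3.06×153)/(27.96) = 587.0/27.96 = 20.99 mg/L.
Initial deficit D₀ = C_s − DO₀ = 9.95 − 8.790 = 1.160 mg/L.
D(2.87) = [0.113×20.99/(0.674−0.113)](e^(−0.113×2.87) − e^(−0.674×2.87)) + 1.160 e^(−0.674×2.87)
= 4.228 × (0.7230 − 0.1445) + 1.160 × 0.1445 = 2.614 mg/L.
DO = 9.95 − 2.614 = 7.336 mg/L.

DO ≈ 7.34 mg/L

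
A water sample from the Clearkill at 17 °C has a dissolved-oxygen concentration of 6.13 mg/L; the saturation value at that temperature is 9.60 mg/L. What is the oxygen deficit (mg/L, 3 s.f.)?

D ≈ 3.47 mg/L

D = C_s − C = 9.60 − 6.13 = 3.47 mg/L.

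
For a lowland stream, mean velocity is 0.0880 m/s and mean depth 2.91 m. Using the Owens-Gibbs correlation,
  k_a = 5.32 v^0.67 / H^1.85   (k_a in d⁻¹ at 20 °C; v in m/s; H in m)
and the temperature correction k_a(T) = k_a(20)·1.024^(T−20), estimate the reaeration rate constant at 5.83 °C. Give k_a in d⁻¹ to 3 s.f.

k_a ≈ 0.103 d⁻¹

k_a(20) = 5.32 × 0.0880^0.67 / 2.91^1.85 = 5.32 × 0.1962 / 7.214 = 0.1447 d⁻¹.
k_a(5.83) = 0.1447 × 1.024^(5.83−20) = 0.1447 × 0.7146 = 0.1034 d⁻¹.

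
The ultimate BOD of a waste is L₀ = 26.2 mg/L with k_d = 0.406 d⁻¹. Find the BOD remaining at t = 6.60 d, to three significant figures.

L ≈ 1.80 mg/L

L_t = L₀ e^(−k_d t) = 26.2 × e^(−0.406×6.60) = 26.2 × 0.06859 = 1.797 mg/L.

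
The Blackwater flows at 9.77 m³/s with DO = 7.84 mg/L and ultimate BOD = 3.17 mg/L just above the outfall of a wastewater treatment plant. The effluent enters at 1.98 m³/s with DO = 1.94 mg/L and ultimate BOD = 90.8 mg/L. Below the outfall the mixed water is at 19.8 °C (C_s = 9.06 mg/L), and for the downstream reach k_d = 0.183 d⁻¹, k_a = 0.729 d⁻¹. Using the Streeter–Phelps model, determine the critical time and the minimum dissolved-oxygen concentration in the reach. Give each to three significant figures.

t_c ≈ 1.69 d; minimum DO ≈ 5.76 mg/L

Mixed DO = (9.77×7.84 + 1.98×1.94)/(9.77+1.98) = 80.44/11.75 = 6.846 mg/L.
Mixed L₀ = (9.77×3.17 + 1.98×90.8)/(11.75) = 210.8/11.75 = 17.94 mg/L.
Initial deficit D₀ = C_s − DO₀ = 9.06 − 6.846 = 2.214 mg/L.
t_c = (1/0.5460) ln[(0.729/0.183)(1 − 2.214×0.5460/(0.183×17.94))] = 1.832 × ln(2.516) = 1.690 d.
D_c = (0.183/0.729) × 17.94 × e^(−0.183×1.690) = 0.2510 × 17.94 × 0.7340 = 3.305 mg/L.
Minimum DO = 9.06 − 3.305 = 5.755 mg/L.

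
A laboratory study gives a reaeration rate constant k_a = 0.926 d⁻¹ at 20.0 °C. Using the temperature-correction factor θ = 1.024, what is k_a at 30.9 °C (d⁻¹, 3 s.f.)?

k_a ≈ 1.20 d⁻¹

k_a(T₂) = k_a(T₁) · θ^(T₂−T₁) = 0.926 × 1.024^(30.9−20.0)
= 0.926 × 1.024^10.9 = 0.926 × 1.295 = 1.199 d⁻¹.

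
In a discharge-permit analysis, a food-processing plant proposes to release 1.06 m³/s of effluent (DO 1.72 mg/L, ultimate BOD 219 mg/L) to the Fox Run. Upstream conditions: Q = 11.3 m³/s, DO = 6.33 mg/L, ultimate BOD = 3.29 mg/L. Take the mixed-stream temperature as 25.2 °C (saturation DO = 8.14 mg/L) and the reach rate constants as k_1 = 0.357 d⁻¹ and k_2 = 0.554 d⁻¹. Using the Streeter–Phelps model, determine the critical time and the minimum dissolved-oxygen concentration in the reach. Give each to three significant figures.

Mixed DO = (11.3×6.33 + 1.06×1.72)/(11.3+1.06) = 73.35/12.36 = 5.935 mg/L.
Mixed L₀ = (11.3×3.29 + 1.06×219)/(12.36) = 269.3/12.36 = 21.79 mg/L.
Initial deficit D₀ = C_s − DO₀ = 8.14 − 5.935 = 2.205 mg/L.
t_c = (1/0.1970) ln[(0.554/0.357)(1 − 2.205×0.1970/(0.357×21.79))] = 5.076 × ln(1.465) = 1.939 d.
D_c = (0.357/0.554) × 21.79 × e^(−0.357×1.939) = 0.6444 × 21.79 × 0.5005 = 7.027 mg/L.
Minimum DO = 8.14 − 7.027 = 1.113 mg/L.

t_c ≈ 1.94 d; minimum DO ≈ 1.11 mg/L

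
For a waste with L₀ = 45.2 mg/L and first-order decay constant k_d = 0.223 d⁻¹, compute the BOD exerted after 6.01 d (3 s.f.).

y ≈ 33.4 mg/L

y_t = L₀(1 − e^(−k_d t)) = 45.2 × (1 − e^(−0.223×6.01))
= 45.2 × (1 − 0.2618) = 45.2 × 0.7382 = 33.37 mg/L.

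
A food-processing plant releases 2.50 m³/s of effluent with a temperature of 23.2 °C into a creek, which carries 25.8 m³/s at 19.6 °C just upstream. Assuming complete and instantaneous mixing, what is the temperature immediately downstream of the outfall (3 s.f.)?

19.9 °C

Flow-weighted mixing: C = (Q_r C_r + Q_w C_w)/(Q_r + Q_w)
= (25.8×19.6 + 2.50×23.2)/(25.8 + 2.50) = 563.7/28.30 = 19.92 °C.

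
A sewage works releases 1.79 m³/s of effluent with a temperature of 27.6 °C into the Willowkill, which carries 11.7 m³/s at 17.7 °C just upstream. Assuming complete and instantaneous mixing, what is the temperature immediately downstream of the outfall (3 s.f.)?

19.0 °C

Flow-weighted mixing: C = (Q_r C_r + Q_w C_w)/(Q_r + Q_w)
= (11.7×17.7 + 1.79×27.6)/(11.7 + 1.79) = 256.5/13.49 = 19.01 °C.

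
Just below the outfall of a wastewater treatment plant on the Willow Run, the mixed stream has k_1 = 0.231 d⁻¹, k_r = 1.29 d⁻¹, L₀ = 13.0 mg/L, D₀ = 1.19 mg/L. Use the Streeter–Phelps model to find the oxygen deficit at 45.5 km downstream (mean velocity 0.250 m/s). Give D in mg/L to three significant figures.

D ≈ 1.63 mg/L

Travel time t = x/v = 45.5 km / (0.250 m/s) = 45500 m / 0.250 m/s = 182000 s = 2.106 d.
k_1 L₀/(k_r−k_1) = 0.231×13.0/(1.29−0.231) = 3.003/1.059 = 2.836 mg/L.
e^(−k_1 t) = e^(−0.231×2.106) = 0.6147; e^(−k_r t) = e^(−1.29×2.106) = 0.06605.
D = 2.836 × (0.6147 − 0.06605) + 1.19 × 0.06605 = 1.556 + 0.07860 = 1.634 mg/L.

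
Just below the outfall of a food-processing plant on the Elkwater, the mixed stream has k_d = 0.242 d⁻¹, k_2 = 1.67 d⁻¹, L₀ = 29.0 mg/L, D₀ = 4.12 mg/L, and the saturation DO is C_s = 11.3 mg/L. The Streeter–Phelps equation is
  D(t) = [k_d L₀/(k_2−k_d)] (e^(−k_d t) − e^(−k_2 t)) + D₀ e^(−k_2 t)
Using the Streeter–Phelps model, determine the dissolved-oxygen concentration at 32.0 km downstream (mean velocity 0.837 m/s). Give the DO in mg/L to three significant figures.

DO ≈ 7.26 mg/L

Travel time t = x/v = 32.0 km / (0.837 m/s) = 32000 m / 0.837 m/s = 38230 s = 0.4425 d.
k_d L₀/(k_2−k_d) = 0.242×29.0/(1.67−0.242) = 7.018/1.428 = 4.915 mg/L.
e^(−k_d t) = e^(−0.242×0.4425) = 0.8984; e^(−k_2 t) = e^(−1.67×0.4425) = 0.4776.
D = 4.915 × (0.8984 − 0.4776) + 4.12 × 0.4776 = 2.068 + 1.968 = 4.036 mg/L.
DO = C_s − D = 11.3 − 4.036 = 7.264 mg/L.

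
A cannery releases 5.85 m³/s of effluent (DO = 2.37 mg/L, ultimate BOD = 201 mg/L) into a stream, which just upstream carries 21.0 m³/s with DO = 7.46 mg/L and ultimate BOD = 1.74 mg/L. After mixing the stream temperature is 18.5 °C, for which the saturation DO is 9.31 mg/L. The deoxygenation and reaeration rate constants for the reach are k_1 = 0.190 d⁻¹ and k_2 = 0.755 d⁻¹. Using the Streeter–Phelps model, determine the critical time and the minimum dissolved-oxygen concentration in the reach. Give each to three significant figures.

t_c ≈ 2.06 d; minimum DO ≈ 1.62 mg/L

Mixed DO = (21.0×7.46 + 5.85×2.37)/(21.0+5.85) = 170.5/26.85 = 6.351 mg/L.
Mixed L₀ = (21.0×1.74 + 5.85×201)/(26.85) = 1212/26.85 = 45.15 mg/L.
Initial deficit D₀ = C_s − DO₀ = 9.31 − 6.351 = 2.959 mg/L.
t_c = (1/0.5650) ln[(0.755/0.190)(1 − 2.959×0.5650/(0.190×45.15))] = 1.770 × ln(3.199) = 2.058 d.
D_c = (0.190/0.755) × 45.15 × e^(−0.190×2.058) = 0.2517 × 45.15 × 0.6763 = 7.685 mg/L.
Minimum DO = 9.31 − 7.685 = 1.625 mg/L.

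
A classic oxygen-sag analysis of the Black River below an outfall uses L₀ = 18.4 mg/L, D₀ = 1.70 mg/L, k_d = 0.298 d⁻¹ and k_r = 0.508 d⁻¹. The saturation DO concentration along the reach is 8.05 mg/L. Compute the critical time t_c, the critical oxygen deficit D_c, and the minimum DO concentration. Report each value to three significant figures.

At the critical point dD/dt = 0, so k_d L₀ e^(−k_d t) = k_r D. Substituting D(t) from the Streeter–Phelps equation and solving for t gives
t_c = ln[(k_r/k_d)(1 − D₀(k_r−k_d)/(k_d L₀))] / (k_r−k_d).
Here k_r−k_d = 0.2100 d⁻¹ and 1 − D₀(k_r−k_d)/(k_d L₀) = 1 − 1.70×0.2100/(0.298×18.4) = 0.9349, so
t_c = ln(1.705 × 0.9349) / 0.2100 = 0.4661 / 0.2100 = 2.219 d.
D_c = (k_d/k_r) L₀ e^(−k_d t_c) = (0.298/0.508) × 18.4 × e^(−0.298×2.219) = 0.5866 × 18.4 × 0.5161 = 5.571 mg/L.
Minimum DO = C_s − D_c = 8.05 − 5.571 = 2.479 mg/L.

t_c ≈ 2.22 d; D_c ≈ 5.57 mg/L; min DO ≈ 2.48 mg/L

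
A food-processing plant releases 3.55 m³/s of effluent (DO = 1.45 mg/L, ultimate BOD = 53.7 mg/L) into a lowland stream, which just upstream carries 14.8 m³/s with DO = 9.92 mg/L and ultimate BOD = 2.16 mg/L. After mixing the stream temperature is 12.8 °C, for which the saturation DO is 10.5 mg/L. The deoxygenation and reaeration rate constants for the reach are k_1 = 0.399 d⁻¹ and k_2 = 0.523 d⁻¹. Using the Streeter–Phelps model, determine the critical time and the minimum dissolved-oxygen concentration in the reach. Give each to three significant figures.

t_c ≈ 1.71 d; minimum DO ≈ 5.82 mg/L

Mixed DO = (14.8×9.92 + 3.55×1.45)/(14.8+3.55) = 152.0/18.35 = 8.281 mg/L.
Mixed L₀ = (14.8×2.16 + 3.55×53.7)/(18.35) = 222.6/18.35 = 12.13 mg/L.
Initial deficit D₀ = C_s − DO₀ = 10.5 − 8.281 = 2.219 mg/L.
t_c = (1/0.1240) ln[(0.523/0.399)(1 − 2.219×0.1240/(0.399×12.13))] = 8.065 × ln(1.236) = 1.711 d.
D_c = (0.399/0.523) × 12.13 × e^(−0.399×1.711) = 0.7629 × 12.13 × 0.5054 = 4.677 mg/L.
Minimum DO = 10.5 − 4.677 = 5.823 mg/L.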